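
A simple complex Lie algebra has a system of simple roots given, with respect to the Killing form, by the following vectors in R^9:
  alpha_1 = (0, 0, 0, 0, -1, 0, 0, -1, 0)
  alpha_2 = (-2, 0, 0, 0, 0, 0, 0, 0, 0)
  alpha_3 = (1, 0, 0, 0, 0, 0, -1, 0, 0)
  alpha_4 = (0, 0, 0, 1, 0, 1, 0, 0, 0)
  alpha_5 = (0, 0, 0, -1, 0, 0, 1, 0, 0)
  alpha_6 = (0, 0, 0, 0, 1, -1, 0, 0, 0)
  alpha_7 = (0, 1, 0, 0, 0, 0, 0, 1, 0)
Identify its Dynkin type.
type C_7

Compute the Cartan integers a_ij = 2(alpha_i, alpha_j)/(alpha_j, alpha_j); the resulting 7x7 Cartan matrix is
[[2, 0, 0, 0, 0, -1, -1], [0, 2, -2, 0, 0, 0, 0], [0, -1, 2, 0, -1, 0, 0], [0, 0, 0, 2, -1, -1, 0], [0, 0, -1, -1, 2, 0, 0], [-1, 0, 0, -1, 0, 2, 0], [-1, 0, 0, 0, 0, 0, 2]].
The roots have two lengths (squared-length ratio 2:1); the short ones are alpha_{1,3,4,5,6,7}. The associated Dynkin diagram is a chain of 7 nodes with a double edge at one end; the terminal node there is the unique long simple root (C_7), so the type is C_7 (the algebra sp(14)).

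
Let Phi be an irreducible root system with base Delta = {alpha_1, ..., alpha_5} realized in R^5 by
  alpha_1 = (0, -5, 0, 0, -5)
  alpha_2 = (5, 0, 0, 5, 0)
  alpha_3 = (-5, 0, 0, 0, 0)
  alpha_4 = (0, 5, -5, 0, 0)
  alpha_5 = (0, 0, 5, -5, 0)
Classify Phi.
Compute the Cartan integers a_ij = 2(alpha_i, alpha_j)/(alpha_j, alpha_j); the resulting 5x5 Cartan matrix is
[[2, 0, 0, -1, 0], [0, 2, -2, 0, -1], [0, -1, 2, 0, 0], [-1, 0, 0, 2, -1], [0, -1, 0, -1, 2]].
The roots have two lengths (squared-length ratio 2:1); the short ones are alpha_{3}. The associated Dynkin diagram is a chain of 5 nodes with a double edge at one end; the terminal node there is the unique short simple root (B_5), so the type is B_5 (the algebra so(11)).

B_5 (so(11))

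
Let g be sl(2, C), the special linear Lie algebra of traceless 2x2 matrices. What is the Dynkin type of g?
This is sl(2), which has dimension 2^2 - 1 = 3 and rank 2 - 1 = 1 (a Cartan subalgebra is the diagonal traceless matrices). In the classification of classical Lie algebras, the special linear algebra sl(n+1) has type A_n; here n = 1, so the Dynkin diagram is a chain of 1 nodes with single edges (A_1). Hence the type is A_1.

type A_1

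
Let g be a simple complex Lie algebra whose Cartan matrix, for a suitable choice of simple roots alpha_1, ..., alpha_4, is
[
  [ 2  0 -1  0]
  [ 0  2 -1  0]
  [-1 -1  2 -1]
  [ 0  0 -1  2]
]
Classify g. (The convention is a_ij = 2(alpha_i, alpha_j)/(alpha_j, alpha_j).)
The matrix has rank 4 with 2's on the diagonal. Reading the off-diagonal entries as Dynkin edges (a single edge where a_ij = a_ji = -1; a double or triple edge where a_ij * a_ji = 2 or 3), the diagram is a chain of 2 nodes with a fork of two nodes at one end (D_4). One simple-root ordering that puts it in standard form is (alpha_4, alpha_3, alpha_1, alpha_2). So the algebra is type D_4, i.e. so(8).

D_4 (so(8))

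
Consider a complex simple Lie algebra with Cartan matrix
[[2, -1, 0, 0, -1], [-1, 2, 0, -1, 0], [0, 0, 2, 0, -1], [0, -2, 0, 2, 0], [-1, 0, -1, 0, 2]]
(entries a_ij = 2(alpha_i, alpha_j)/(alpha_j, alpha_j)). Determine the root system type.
The matrix has rank 5 with 2's on the diagonal. Reading the off-diagonal entries as Dynkin edges (a single edge where a_ij = a_ji = -1; a double or triple edge where a_ij * a_ji = 2 or 3), the diagram is a chain of 5 nodes with a double edge at one end; the terminal node there is the unique long simple root (C_5). One simple-root ordering that puts it in standard form is (alpha_3, alpha_5, alpha_1, alpha_2, alpha_4). So the algebra is type C_5, i.e. sp(10).

C_5 (sp(10))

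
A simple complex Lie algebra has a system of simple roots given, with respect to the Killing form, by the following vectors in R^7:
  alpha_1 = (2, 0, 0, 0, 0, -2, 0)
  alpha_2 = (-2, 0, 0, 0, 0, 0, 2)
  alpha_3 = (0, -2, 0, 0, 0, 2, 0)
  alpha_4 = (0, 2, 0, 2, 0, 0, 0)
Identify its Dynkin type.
type A_4

Compute the Cartan integers a_ij = 2(alpha_i, alpha_j)/(alpha_j, alpha_j); the resulting 4x4 Cartan matrix is
[[2, -1, -1, 0], [-1, 2, 0, 0], [-1, 0, 2, -1], [0, 0, -1, 2]].
All simple roots have the same length, so the diagram is simply laced. The associated Dynkin diagram is a chain of 4 nodes with single edges (A_4), so the type is A_4 (the algebra sl(5)).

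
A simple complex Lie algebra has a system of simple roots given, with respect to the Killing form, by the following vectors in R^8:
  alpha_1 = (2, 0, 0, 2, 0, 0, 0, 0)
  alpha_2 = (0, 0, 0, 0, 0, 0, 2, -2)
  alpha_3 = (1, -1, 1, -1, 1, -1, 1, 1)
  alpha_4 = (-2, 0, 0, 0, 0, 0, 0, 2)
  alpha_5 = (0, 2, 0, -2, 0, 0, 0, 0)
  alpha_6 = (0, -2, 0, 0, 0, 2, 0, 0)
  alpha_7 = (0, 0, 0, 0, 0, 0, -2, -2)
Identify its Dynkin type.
Compute the Cartan integers a_ij = 2(alpha_i, alpha_j)/(alpha_j, alpha_j); the resulting 7x7 Cartan matrix is
[[2, 0, 0, -1, -1, 0, 0], [0, 2, 0, -1, 0, 0, 0], [0, 0, 2, 0, 0, 0, -1], [-1, -1, 0, 2, 0, 0, -1], [-1, 0, 0, 0, 2, -1, 0], [0, 0, 0, 0, -1, 2, 0], [0, 0, -1, -1, 0, 0, 2]].
All simple roots have the same length, so the diagram is simply laced. The associated Dynkin diagram is a chain of 6 nodes with one extra node attached to the third node from one end (E_7), so the type is E_7.

type E_7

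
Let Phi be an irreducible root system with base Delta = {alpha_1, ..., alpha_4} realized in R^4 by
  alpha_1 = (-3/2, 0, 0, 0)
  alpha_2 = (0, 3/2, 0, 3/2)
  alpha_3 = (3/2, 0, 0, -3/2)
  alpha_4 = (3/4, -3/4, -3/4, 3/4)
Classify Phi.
Compute the Cartan integers a_ij = 2(alpha_i, alpha_j)/(alpha_j, alpha_j); the resulting 4x4 Cartan matrix is
[[2, 0, -1, -1], [0, 2, -1, 0], [-2, -1, 2, 0], [-1, 0, 0, 2]].
The roots have two lengths (squared-length ratio 2:1); the short ones are alpha_{1,4}. The associated Dynkin diagram is a chain of 4 nodes with a double edge between the middle two (F_4), so the type is F_4.

F4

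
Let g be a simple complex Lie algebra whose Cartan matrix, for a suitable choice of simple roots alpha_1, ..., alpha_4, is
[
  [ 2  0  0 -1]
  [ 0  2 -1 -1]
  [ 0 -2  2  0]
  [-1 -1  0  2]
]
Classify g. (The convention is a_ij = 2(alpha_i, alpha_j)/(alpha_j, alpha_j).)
The matrix has rank 4 with 2's on the diagonal. Reading the off-diagonal entries as Dynkin edges (a single edge where a_ij = a_ji = -1; a double or triple edge where a_ij * a_ji = 2 or 3), the diagram is a chain of 4 nodes with a double edge at one end; the terminal node there is the unique long simple root (C_4). One simple-root ordering that puts it in standard form is (alpha_1, alpha_4, alpha_2, alpha_3). So the algebra is type C_4, i.e. sp(8).

C_4 (sp(8))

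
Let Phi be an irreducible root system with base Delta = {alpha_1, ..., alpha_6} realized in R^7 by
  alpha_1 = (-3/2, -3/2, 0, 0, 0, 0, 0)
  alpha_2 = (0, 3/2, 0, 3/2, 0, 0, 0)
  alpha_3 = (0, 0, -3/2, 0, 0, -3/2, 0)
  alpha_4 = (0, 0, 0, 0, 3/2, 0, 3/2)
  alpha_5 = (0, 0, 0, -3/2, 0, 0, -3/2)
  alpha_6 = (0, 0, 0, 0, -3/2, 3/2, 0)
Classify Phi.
Compute the Cartan integers a_ij = 2(alpha_i, alpha_j)/(alpha_j, alpha_j); the resulting 6x6 Cartan matrix is
[[2, -1, 0, 0, 0, 0], [-1, 2, 0, 0, -1, 0], [0, 0, 2, 0, 0, -1], [0, 0, 0, 2, -1, -1], [0, -1, 0, -1, 2, 0], [0, 0, -1, -1, 0, 2]].
All simple roots have the same length, so the diagram is simply laced. The associated Dynkin diagram is a chain of 6 nodes with single edges (A_6), so the type is A_6 (the algebra sl(7)).

A6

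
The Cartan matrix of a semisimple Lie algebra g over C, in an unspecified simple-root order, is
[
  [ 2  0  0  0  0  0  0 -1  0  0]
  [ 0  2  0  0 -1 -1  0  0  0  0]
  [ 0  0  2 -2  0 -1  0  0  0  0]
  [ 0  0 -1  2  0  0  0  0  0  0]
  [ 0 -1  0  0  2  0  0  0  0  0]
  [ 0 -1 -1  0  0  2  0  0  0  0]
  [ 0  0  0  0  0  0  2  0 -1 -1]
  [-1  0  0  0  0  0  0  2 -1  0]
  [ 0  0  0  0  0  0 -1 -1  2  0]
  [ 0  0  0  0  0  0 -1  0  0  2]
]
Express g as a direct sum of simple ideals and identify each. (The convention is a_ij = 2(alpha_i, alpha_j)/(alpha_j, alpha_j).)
A_5 + B_5

The diagram associated to this matrix has two connected components: the simple roots {alpha_1, alpha_7, alpha_8, alpha_9, alpha_10} form a chain of 5 nodes with single edges (A_5), and {alpha_2, alpha_3, alpha_4, alpha_5, alpha_6} form a chain of 5 nodes with a double edge at one end; the terminal node there is the unique short simple root (B_5). A semisimple Lie algebra decomposes uniquely as the direct sum of simple ideals, one per connected component of its Dynkin diagram, so g ≅ A_5 ⊕ B_5 (dimension 35 + 55 = 90).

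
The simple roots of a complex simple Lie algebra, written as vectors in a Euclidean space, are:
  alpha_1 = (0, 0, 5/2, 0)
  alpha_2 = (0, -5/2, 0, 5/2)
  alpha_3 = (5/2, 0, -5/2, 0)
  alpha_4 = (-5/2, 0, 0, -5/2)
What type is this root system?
B_4 (so(9))

Compute the Cartan integers a_ij = 2(alpha_i, alpha_j)/(alpha_j, alpha_j); the resulting 4x4 Cartan matrix is
[[2, 0, -1, 0], [0, 2, 0, -1], [-2, 0, 2, -1], [0, -1, -1, 2]].
The roots have two lengths (squared-length ratio 2:1); the short ones are alpha_{1}. The associated Dynkin diagram is a chain of 4 nodes with a double edge at one end; the terminal node there is the unique short simple root (B_4), so the type is B_4 (the algebra so(9)).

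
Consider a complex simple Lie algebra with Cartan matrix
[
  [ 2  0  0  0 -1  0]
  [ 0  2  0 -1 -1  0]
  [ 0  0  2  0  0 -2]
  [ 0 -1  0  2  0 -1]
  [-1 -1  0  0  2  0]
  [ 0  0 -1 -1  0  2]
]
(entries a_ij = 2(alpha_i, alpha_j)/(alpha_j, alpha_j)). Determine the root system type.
The matrix has rank 6 with 2's on the diagonal. Reading the off-diagonal entries as Dynkin edges (a single edge where a_ij = a_ji = -1; a double or triple edge where a_ij * a_ji = 2 or 3), the diagram is a chain of 6 nodes with a double edge at one end; the terminal node there is the unique long simple root (C_6). One simple-root ordering that puts it in standard form is (alpha_1, alpha_5, alpha_2, alpha_4, alpha_6, alpha_3). So the algebra is type C_6, i.e. sp(12).

type C_6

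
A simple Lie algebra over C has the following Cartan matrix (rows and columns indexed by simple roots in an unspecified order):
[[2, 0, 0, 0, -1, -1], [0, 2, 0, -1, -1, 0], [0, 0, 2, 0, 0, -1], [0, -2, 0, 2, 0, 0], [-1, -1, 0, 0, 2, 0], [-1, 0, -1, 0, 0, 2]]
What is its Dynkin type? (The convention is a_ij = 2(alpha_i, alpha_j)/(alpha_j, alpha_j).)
C_6 (sp(12))

The matrix has rank 6 with 2's on the diagonal. Reading the off-diagonal entries as Dynkin edges (a single edge where a_ij = a_ji = -1; a double or triple edge where a_ij * a_ji = 2 or 3), the diagram is a chain of 6 nodes with a double edge at one end; the terminal node there is the unique long simple root (C_6). One simple-root ordering that puts it in standard form is (alpha_3, alpha_6, alpha_1, alpha_5, alpha_2, alpha_4). So the algebra is type C_6, i.e. sp(12).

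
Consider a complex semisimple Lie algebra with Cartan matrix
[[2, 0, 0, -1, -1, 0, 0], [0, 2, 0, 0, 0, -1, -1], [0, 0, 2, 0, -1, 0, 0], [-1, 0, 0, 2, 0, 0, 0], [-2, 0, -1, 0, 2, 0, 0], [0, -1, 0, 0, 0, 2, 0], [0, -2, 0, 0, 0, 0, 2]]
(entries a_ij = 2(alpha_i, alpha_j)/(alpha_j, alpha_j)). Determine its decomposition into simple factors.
C3 ⊕ F4

The diagram associated to this matrix has two connected components: the simple roots {alpha_2, alpha_6, alpha_7} form a chain of 3 nodes with a double edge at one end; the terminal node there is the unique long simple root (C_3), and {alpha_1, alpha_3, alpha_4, alpha_5} form a chain of 4 nodes with a double edge between the middle two (F_4). A semisimple Lie algebra decomposes uniquely as the direct sum of simple ideals, one per connected component of its Dynkin diagram, so g ≅ C_3 ⊕ F_4 (dimension 21 + 52 = 73).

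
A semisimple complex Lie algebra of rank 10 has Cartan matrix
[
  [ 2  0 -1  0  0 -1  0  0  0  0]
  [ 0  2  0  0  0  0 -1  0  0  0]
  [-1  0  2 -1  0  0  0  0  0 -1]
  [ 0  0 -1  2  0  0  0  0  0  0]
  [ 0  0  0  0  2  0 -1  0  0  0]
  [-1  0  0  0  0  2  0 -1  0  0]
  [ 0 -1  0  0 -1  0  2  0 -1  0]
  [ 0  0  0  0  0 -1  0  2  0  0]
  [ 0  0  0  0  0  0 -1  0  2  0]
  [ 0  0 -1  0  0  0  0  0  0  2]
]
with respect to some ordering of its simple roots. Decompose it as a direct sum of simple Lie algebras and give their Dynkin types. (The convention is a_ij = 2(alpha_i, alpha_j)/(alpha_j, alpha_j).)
type D_4 ⊕ type D_6

The diagram associated to this matrix has two connected components: the simple roots {alpha_2, alpha_5, alpha_7, alpha_9} form a chain of 2 nodes with a fork of two nodes at one end (D_4), and {alpha_1, alpha_3, alpha_4, alpha_6, alpha_8, alpha_10} form a chain of 4 nodes with a fork of two nodes at one end (D_6). A semisimple Lie algebra decomposes uniquely as the direct sum of simple ideals, one per connected component of its Dynkin diagram, so g ≅ D_4 ⊕ D_6 (dimension 28 + 66 = 94).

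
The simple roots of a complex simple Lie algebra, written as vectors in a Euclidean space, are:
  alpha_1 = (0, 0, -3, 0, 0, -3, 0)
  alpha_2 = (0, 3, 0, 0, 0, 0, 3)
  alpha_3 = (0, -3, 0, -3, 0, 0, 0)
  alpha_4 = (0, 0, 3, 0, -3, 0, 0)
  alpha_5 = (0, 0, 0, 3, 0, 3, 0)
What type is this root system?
A_5

Compute the Cartan integers a_ij = 2(alpha_i, alpha_j)/(alpha_j, alpha_j); the resulting 5x5 Cartan matrix is
[[2, 0, 0, -1, -1], [0, 2, -1, 0, 0], [0, -1, 2, 0, -1], [-1, 0, 0, 2, 0], [-1, 0, -1, 0, 2]].
All simple roots have the same length, so the diagram is simply laced. The associated Dynkin diagram is a chain of 5 nodes with single edges (A_5), so the type is A_5 (the algebra sl(6)).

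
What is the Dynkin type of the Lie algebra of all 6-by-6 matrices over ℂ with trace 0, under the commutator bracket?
A_5 (sl(6))

This is sl(6), which has dimension 6^2 - 1 = 35 and rank 6 - 1 = 5 (a Cartan subalgebra is the diagonal traceless matrices). In the classification of classical Lie algebras, the special linear algebra sl(n+1) has type A_n; here n = 5, so the Dynkin diagram is a chain of 5 nodes with single edges (A_5). Hence the type is A_5.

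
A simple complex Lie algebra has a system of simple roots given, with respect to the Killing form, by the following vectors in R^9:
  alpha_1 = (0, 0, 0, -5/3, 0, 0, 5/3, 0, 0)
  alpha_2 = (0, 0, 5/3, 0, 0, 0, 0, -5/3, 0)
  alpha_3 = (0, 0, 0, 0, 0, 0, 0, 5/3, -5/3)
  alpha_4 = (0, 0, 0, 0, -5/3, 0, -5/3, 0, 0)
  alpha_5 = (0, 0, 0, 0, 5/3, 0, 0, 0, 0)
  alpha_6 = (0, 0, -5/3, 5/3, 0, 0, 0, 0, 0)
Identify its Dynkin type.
type B_6

Compute the Cartan integers a_ij = 2(alpha_i, alpha_j)/(alpha_j, alpha_j); the resulting 6x6 Cartan matrix is
[[2, 0, 0, -1, 0, -1], [0, 2, -1, 0, 0, -1], [0, -1, 2, 0, 0, 0], [-1, 0, 0, 2, -2, 0], [0, 0, 0, -1, 2, 0], [-1, -1, 0, 0, 0, 2]].
The roots have two lengths (squared-length ratio 2:1); the short ones are alpha_{5}. The associated Dynkin diagram is a chain of 6 nodes with a double edge at one end; the terminal node there is the unique short simple root (B_6), so the type is B_6 (the algebra so(13)).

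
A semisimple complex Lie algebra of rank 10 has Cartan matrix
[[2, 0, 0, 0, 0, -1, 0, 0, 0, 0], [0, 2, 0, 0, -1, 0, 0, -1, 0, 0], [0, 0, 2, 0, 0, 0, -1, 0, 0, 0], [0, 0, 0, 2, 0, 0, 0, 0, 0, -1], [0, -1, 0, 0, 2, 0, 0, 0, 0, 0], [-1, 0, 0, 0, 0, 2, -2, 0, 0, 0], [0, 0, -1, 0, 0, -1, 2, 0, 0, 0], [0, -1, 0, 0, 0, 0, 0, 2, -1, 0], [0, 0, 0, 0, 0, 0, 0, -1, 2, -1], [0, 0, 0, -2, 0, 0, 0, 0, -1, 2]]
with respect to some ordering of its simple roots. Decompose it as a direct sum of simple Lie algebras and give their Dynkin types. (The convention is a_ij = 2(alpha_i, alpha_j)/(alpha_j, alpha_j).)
type B_6 + type F_4

The diagram associated to this matrix has two connected components: the simple roots {alpha_2, alpha_4, alpha_5, alpha_8, alpha_9, alpha_10} form a chain of 6 nodes with a double edge at one end; the terminal node there is the unique short simple root (B_6), and {alpha_1, alpha_3, alpha_6, alpha_7} form a chain of 4 nodes with a double edge between the middle two (F_4). A semisimple Lie algebra decomposes uniquely as the direct sum of simple ideals, one per connected component of its Dynkin diagram, so g ≅ B_6 ⊕ F_4 (dimension 78 + 52 = 130).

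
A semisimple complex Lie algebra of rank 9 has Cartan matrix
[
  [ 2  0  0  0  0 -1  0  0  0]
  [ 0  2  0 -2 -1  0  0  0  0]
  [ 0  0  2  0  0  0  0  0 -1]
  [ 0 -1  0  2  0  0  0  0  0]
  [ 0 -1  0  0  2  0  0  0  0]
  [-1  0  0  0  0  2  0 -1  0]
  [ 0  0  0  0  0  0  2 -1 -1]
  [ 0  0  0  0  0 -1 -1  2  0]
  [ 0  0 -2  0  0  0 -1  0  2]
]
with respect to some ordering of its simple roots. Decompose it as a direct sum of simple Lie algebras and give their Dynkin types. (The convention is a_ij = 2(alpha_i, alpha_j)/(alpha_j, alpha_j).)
type B_3 + type B_6

The diagram associated to this matrix has two connected components: the simple roots {alpha_2, alpha_4, alpha_5} form a chain of 3 nodes with a double edge at one end; the terminal node there is the unique short simple root (B_3), and {alpha_1, alpha_3, alpha_6, alpha_7, alpha_8, alpha_9} form a chain of 6 nodes with a double edge at one end; the terminal node there is the unique short simple root (B_6). A semisimple Lie algebra decomposes uniquely as the direct sum of simple ideals, one per connected component of its Dynkin diagram, so g ≅ B_3 ⊕ B_6 (dimension 21 + 78 = 99).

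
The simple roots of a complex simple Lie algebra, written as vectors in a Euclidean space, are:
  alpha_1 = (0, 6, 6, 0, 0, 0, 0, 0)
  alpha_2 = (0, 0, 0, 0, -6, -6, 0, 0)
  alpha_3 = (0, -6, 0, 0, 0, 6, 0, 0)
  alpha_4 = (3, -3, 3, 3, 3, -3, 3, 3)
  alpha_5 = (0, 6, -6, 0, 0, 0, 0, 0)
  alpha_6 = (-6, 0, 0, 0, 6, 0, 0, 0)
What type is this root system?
type E_6

Compute the Cartan integers a_ij = 2(alpha_i, alpha_j)/(alpha_j, alpha_j); the resulting 6x6 Cartan matrix is
[[2, 0, -1, 0, 0, 0], [0, 2, -1, 0, 0, -1], [-1, -1, 2, 0, -1, 0], [0, 0, 0, 2, -1, 0], [0, 0, -1, -1, 2, 0], [0, -1, 0, 0, 0, 2]].
All simple roots have the same length, so the diagram is simply laced. The associated Dynkin diagram is a chain of 5 nodes with one extra node attached to the third node from one end (E_6), so the type is E_6.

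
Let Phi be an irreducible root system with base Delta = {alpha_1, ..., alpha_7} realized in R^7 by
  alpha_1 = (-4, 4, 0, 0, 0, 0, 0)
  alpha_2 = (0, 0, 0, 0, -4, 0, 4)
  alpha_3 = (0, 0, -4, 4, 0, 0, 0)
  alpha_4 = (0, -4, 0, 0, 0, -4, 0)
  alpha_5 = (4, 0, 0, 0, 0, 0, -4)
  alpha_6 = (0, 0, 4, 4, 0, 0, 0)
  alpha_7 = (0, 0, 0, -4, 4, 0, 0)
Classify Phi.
Compute the Cartan integers a_ij = 2(alpha_i, alpha_j)/(alpha_j, alpha_j); the resulting 7x7 Cartan matrix is
[[2, 0, 0, -1, -1, 0, 0], [0, 2, 0, 0, -1, 0, -1], [0, 0, 2, 0, 0, 0, -1], [-1, 0, 0, 2, 0, 0, 0], [-1, -1, 0, 0, 2, 0, 0], [0, 0, 0, 0, 0, 2, -1], [0, -1, -1, 0, 0, -1, 2]].
All simple roots have the same length, so the diagram is simply laced. The associated Dynkin diagram is a chain of 5 nodes with a fork of two nodes at one end (D_7), so the type is D_7 (the algebra so(14)).

type D_7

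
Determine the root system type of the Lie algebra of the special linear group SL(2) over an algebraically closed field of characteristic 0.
type A_1

This is sl(2), which has dimension 2^2 - 1 = 3 and rank 2 - 1 = 1 (a Cartan subalgebra is the diagonal traceless matrices). In the classification of classical Lie algebras, the special linear algebra sl(n+1) has type A_n; here n = 1, so the Dynkin diagram is a chain of 1 nodes with single edges (A_1). Hence the type is A_1.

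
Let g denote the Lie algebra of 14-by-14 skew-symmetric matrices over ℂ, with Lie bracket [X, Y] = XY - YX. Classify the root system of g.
This is so(14) with 14 even, which has dimension 14(14-1)/2 = 91 and rank 14/2 = 7. In the classification of classical Lie algebras, the orthogonal algebra so(2n) in an even number of variables has type D_n; here n = 7, so the Dynkin diagram is a chain of 5 nodes with a fork of two nodes at one end (D_7). Hence the type is D_7.

D_7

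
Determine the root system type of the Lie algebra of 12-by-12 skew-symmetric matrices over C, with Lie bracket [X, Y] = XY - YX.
This is so(12) with 12 even, which has dimension 12(12-1)/2 = 66 and rank 12/2 = 6. In the classification of classical Lie algebras, the orthogonal algebra so(2n) in an even number of variables has type D_n; here n = 6, so the Dynkin diagram is a chain of 4 nodes with a fork of two nodes at one end (D_6). Hence the type is D_6.

D_6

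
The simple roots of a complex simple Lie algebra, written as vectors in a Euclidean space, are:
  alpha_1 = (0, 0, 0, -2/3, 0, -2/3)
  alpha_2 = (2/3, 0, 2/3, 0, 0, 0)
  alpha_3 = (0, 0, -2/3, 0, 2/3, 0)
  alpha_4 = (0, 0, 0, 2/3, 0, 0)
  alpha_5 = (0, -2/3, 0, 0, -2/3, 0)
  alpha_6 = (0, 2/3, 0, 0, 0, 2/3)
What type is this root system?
B_6

Compute the Cartan integers a_ij = 2(alpha_i, alpha_j)/(alpha_j, alpha_j); the resulting 6x6 Cartan matrix is
[[2, 0, 0, -2, 0, -1], [0, 2, -1, 0, 0, 0], [0, -1, 2, 0, -1, 0], [-1, 0, 0, 2, 0, 0], [0, 0, -1, 0, 2, -1], [-1, 0, 0, 0, -1, 2]].
The roots have two lengths (squared-length ratio 2:1); the short ones are alpha_{4}. The associated Dynkin diagram is a chain of 6 nodes with a double edge at one end; the terminal node there is the unique short simple root (B_6), so the type is B_6 (the algebra so(13)).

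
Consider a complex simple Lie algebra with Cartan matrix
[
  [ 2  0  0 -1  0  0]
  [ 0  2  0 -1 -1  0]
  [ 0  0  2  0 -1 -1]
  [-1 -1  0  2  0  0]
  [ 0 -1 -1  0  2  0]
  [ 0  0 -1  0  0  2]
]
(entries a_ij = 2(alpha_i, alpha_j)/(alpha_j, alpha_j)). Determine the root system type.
A6

The matrix has rank 6 with 2's on the diagonal. Reading the off-diagonal entries as Dynkin edges (a single edge where a_ij = a_ji = -1; a double or triple edge where a_ij * a_ji = 2 or 3), the diagram is a chain of 6 nodes with single edges (A_6). One simple-root ordering that puts it in standard form is (alpha_1, alpha_4, alpha_2, alpha_5, alpha_3, alpha_6). So the algebra is type A_6, i.e. sl(7).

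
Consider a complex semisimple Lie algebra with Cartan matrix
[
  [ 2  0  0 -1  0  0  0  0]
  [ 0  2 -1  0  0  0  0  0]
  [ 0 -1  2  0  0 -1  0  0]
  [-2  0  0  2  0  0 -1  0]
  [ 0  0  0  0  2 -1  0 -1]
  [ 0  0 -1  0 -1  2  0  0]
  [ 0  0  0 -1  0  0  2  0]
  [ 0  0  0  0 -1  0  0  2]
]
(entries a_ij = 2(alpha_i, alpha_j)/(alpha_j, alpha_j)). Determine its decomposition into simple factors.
A5 + B3

The diagram associated to this matrix has two connected components: the simple roots {alpha_2, alpha_3, alpha_5, alpha_6, alpha_8} form a chain of 5 nodes with single edges (A_5), and {alpha_1, alpha_4, alpha_7} form a chain of 3 nodes with a double edge at one end; the terminal node there is the unique short simple root (B_3). A semisimple Lie algebra decomposes uniquely as the direct sum of simple ideals, one per connected component of its Dynkin diagram, so g ≅ A_5 ⊕ B_3 (dimension 35 + 21 = 56).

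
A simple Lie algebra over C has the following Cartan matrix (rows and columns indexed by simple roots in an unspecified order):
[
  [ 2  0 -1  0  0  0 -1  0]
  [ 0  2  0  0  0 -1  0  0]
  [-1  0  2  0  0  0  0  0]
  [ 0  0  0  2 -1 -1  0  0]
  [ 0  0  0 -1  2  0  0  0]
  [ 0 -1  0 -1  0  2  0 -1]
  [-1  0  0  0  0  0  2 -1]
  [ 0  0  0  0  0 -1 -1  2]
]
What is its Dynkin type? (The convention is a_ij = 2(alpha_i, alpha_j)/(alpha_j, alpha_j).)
E_8

The matrix has rank 8 with 2's on the diagonal. Reading the off-diagonal entries as Dynkin edges (a single edge where a_ij = a_ji = -1; a double or triple edge where a_ij * a_ji = 2 or 3), the diagram is a chain of 7 nodes with one extra node attached to the third node from one end (E_8). One simple-root ordering that puts it in standard form is (alpha_5, alpha_2, alpha_4, alpha_6, alpha_8, alpha_7, alpha_1, alpha_3). So the algebra is type E_8.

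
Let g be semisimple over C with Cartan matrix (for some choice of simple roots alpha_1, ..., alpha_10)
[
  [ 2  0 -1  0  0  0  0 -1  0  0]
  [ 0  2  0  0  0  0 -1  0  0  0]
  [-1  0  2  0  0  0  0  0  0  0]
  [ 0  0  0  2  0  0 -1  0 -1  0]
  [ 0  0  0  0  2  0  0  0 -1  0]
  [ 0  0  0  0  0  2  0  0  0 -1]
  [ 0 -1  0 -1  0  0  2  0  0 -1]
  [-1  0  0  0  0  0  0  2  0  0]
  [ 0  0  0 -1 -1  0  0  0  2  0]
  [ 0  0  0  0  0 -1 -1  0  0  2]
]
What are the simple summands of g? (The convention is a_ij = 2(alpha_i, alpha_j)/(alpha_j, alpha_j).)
A3 ⊕ E7

The diagram associated to this matrix has two connected components: the simple roots {alpha_1, alpha_3, alpha_8} form a chain of 3 nodes with single edges (A_3), and {alpha_2, alpha_4, alpha_5, alpha_6, alpha_7, alpha_9, alpha_10} form a chain of 6 nodes with one extra node attached to the third node from one end (E_7). A semisimple Lie algebra decomposes uniquely as the direct sum of simple ideals, one per connected component of its Dynkin diagram, so g ≅ A_3 ⊕ E_7 (dimension 15 + 133 = 148).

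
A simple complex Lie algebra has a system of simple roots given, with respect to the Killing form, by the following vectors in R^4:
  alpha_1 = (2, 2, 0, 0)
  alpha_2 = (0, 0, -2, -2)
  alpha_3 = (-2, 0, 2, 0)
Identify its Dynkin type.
type A_3

Compute the Cartan integers a_ij = 2(alpha_i, alpha_j)/(alpha_j, alpha_j); the resulting 3x3 Cartan matrix is
[[2, 0, -1], [0, 2, -1], [-1, -1, 2]].
All simple roots have the same length, so the diagram is simply laced. The associated Dynkin diagram is a chain of 3 nodes with single edges (A_3), so the type is A_3 (the algebra sl(4)).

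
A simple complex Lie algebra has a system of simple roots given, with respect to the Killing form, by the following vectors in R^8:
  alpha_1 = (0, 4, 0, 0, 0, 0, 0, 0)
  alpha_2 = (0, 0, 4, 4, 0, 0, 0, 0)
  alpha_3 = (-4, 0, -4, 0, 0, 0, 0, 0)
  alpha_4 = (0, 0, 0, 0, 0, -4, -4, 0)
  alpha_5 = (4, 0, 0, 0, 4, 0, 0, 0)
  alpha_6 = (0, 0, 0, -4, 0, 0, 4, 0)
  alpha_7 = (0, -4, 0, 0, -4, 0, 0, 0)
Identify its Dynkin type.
Compute the Cartan integers a_ij = 2(alpha_i, alpha_j)/(alpha_j, alpha_j); the resulting 7x7 Cartan matrix is
[[2, 0, 0, 0, 0, 0, -1], [0, 2, -1, 0, 0, -1, 0], [0, -1, 2, 0, -1, 0, 0], [0, 0, 0, 2, 0, -1, 0], [0, 0, -1, 0, 2, 0, -1], [0, -1, 0, -1, 0, 2, 0], [-2, 0, 0, 0, -1, 0, 2]].
The roots have two lengths (squared-length ratio 2:1); the short ones are alpha_{1}. The associated Dynkin diagram is a chain of 7 nodes with a double edge at one end; the terminal node there is the unique short simple root (B_7), so the type is B_7 (the algebra so(15)).

type B_7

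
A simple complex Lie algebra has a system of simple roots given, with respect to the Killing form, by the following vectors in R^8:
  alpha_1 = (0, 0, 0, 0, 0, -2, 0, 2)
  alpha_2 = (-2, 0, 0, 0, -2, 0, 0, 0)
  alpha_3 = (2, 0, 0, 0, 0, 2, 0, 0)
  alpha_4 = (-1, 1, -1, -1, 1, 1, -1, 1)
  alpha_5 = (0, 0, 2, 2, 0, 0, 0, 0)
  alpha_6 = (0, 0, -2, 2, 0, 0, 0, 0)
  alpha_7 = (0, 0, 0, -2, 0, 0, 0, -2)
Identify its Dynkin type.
Compute the Cartan integers a_ij = 2(alpha_i, alpha_j)/(alpha_j, alpha_j); the resulting 7x7 Cartan matrix is
[[2, 0, -1, 0, 0, 0, -1], [0, 2, -1, 0, 0, 0, 0], [-1, -1, 2, 0, 0, 0, 0], [0, 0, 0, 2, -1, 0, 0], [0, 0, 0, -1, 2, 0, -1], [0, 0, 0, 0, 0, 2, -1], [-1, 0, 0, 0, -1, -1, 2]].
All simple roots have the same length, so the diagram is simply laced. The associated Dynkin diagram is a chain of 6 nodes with one extra node attached to the third node from one end (E_7), so the type is E_7.

type E_7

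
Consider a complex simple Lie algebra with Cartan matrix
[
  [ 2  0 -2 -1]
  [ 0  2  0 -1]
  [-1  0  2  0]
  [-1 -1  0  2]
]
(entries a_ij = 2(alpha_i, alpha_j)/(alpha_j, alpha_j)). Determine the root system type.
B_4 (so(9))

The matrix has rank 4 with 2's on the diagonal. Reading the off-diagonal entries as Dynkin edges (a single edge where a_ij = a_ji = -1; a double or triple edge where a_ij * a_ji = 2 or 3), the diagram is a chain of 4 nodes with a double edge at one end; the terminal node there is the unique short simple root (B_4). One simple-root ordering that puts it in standard form is (alpha_2, alpha_4, alpha_1, alpha_3). So the algebra is type B_4, i.e. so(9).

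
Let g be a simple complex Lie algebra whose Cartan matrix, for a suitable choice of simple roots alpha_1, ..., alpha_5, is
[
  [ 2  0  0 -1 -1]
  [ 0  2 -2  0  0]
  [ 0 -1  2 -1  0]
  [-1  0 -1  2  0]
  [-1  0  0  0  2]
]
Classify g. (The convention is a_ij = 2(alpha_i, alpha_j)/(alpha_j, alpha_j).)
The matrix has rank 5 with 2's on the diagonal. Reading the off-diagonal entries as Dynkin edges (a single edge where a_ij = a_ji = -1; a double or triple edge where a_ij * a_ji = 2 or 3), the diagram is a chain of 5 nodes with a double edge at one end; the terminal node there is the unique long simple root (C_5). One simple-root ordering that puts it in standard form is (alpha_5, alpha_1, alpha_4, alpha_3, alpha_2). So the algebra is type C_5, i.e. sp(10).

type C_5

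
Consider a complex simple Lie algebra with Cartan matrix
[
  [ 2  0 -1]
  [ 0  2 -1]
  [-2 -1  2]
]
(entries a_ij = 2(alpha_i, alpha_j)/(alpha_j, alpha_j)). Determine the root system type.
The matrix has rank 3 with 2's on the diagonal. Reading the off-diagonal entries as Dynkin edges (a single edge where a_ij = a_ji = -1; a double or triple edge where a_ij * a_ji = 2 or 3), the diagram is a chain of 3 nodes with a double edge at one end; the terminal node there is the unique short simple root (B_3). One simple-root ordering that puts it in standard form is (alpha_2, alpha_3, alpha_1). So the algebra is type B_3, i.e. so(7).

type B_3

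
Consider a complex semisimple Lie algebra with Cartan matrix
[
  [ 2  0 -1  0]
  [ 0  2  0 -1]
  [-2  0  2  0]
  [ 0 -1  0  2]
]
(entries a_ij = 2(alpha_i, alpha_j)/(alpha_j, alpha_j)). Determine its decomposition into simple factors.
type A_2 + type B_2

The diagram associated to this matrix has two connected components: the simple roots {alpha_2, alpha_4} form a chain of 2 nodes with single edges (A_2), and {alpha_1, alpha_3} form a chain of 2 nodes with a double edge at one end; the terminal node there is the unique short simple root (B_2). A semisimple Lie algebra decomposes uniquely as the direct sum of simple ideals, one per connected component of its Dynkin diagram, so g ≅ A_2 ⊕ B_2 (dimension 8 + 10 = 18).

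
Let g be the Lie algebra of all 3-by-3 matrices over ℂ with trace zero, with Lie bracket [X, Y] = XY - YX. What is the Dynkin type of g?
A2

This is sl(3), which has dimension 3^2 - 1 = 8 and rank 3 - 1 = 2 (a Cartan subalgebra is the diagonal traceless matrices). In the classification of classical Lie algebras, the special linear algebra sl(n+1) has type A_n; here n = 2, so the Dynkin diagram is a chain of 2 nodes with single edges (A_2). Hence the type is A_2.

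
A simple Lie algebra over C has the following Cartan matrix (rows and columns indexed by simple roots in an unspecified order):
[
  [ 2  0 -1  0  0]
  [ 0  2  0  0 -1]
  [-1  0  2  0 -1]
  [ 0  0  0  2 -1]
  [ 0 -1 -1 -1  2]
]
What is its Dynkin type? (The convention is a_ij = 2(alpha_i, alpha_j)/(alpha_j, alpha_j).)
type D_5

The matrix has rank 5 with 2's on the diagonal. Reading the off-diagonal entries as Dynkin edges (a single edge where a_ij = a_ji = -1; a double or triple edge where a_ij * a_ji = 2 or 3), the diagram is a chain of 3 nodes with a fork of two nodes at one end (D_5). One simple-root ordering that puts it in standard form is (alpha_1, alpha_3, alpha_5, alpha_2, alpha_4). So the algebra is type D_5, i.e. so(10).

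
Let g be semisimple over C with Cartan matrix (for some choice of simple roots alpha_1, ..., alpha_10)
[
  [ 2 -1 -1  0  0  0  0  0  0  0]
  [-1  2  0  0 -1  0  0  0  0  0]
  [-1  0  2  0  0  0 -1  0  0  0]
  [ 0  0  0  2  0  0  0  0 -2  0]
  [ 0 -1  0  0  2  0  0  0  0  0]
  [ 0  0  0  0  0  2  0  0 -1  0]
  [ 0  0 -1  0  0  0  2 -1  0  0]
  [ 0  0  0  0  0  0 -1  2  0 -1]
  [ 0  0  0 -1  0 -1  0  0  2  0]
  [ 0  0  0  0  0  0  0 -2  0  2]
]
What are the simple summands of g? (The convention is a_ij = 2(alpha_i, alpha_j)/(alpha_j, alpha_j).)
The diagram associated to this matrix has two connected components: the simple roots {alpha_4, alpha_6, alpha_9} form a chain of 3 nodes with a double edge at one end; the terminal node there is the unique long simple root (C_3), and {alpha_1, alpha_2, alpha_3, alpha_5, alpha_7, alpha_8, alpha_10} form a chain of 7 nodes with a double edge at one end; the terminal node there is the unique long simple root (C_7). A semisimple Lie algebra decomposes uniquely as the direct sum of simple ideals, one per connected component of its Dynkin diagram, so g ≅ C_3 ⊕ C_7 (dimension 21 + 105 = 126).

C3 + C7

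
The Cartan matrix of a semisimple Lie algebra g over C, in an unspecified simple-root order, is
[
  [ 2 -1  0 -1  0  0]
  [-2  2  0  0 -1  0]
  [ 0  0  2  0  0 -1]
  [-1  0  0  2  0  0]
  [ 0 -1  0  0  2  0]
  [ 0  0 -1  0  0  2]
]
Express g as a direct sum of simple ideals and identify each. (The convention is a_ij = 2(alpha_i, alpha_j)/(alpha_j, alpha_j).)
The diagram associated to this matrix has two connected components: the simple roots {alpha_3, alpha_6} form a chain of 2 nodes with single edges (A_2), and {alpha_1, alpha_2, alpha_4, alpha_5} form a chain of 4 nodes with a double edge between the middle two (F_4). A semisimple Lie algebra decomposes uniquely as the direct sum of simple ideals, one per connected component of its Dynkin diagram, so g ≅ A_2 ⊕ F_4 (dimension 8 + 52 = 60).

A_2 ⊕ F_4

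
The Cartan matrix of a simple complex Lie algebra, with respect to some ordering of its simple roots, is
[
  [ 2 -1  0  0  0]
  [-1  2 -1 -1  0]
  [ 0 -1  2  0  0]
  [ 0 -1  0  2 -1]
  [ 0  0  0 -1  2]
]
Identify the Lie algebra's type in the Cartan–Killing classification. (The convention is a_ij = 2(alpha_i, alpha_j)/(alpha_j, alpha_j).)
D_5

The matrix has rank 5 with 2's on the diagonal. Reading the off-diagonal entries as Dynkin edges (a single edge where a_ij = a_ji = -1; a double or triple edge where a_ij * a_ji = 2 or 3), the diagram is a chain of 3 nodes with a fork of two nodes at one end (D_5). One simple-root ordering that puts it in standard form is (alpha_5, alpha_4, alpha_2, alpha_1, alpha_3). So the algebra is type D_5, i.e. so(10).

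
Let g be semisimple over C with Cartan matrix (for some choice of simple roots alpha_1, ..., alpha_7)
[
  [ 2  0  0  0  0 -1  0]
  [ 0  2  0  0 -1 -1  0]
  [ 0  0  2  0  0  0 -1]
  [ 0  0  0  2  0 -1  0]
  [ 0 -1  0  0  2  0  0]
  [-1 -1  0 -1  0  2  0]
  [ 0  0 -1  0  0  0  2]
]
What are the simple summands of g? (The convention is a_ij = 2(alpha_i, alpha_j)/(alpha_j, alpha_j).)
The diagram associated to this matrix has two connected components: the simple roots {alpha_3, alpha_7} form a chain of 2 nodes with single edges (A_2), and {alpha_1, alpha_2, alpha_4, alpha_5, alpha_6} form a chain of 3 nodes with a fork of two nodes at one end (D_5). A semisimple Lie algebra decomposes uniquely as the direct sum of simple ideals, one per connected component of its Dynkin diagram, so g ≅ A_2 ⊕ D_5 (dimension 8 + 45 = 53).

type A_2 ⊕ type D_5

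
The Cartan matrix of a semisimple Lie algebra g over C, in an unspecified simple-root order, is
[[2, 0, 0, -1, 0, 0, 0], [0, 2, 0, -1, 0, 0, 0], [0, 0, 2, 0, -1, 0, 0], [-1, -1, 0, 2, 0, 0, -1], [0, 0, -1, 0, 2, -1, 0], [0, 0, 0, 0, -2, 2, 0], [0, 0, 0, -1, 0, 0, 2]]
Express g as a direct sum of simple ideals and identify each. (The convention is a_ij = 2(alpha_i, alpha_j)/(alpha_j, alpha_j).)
C_3 (sp(6)) + D_4 (so(8))

The diagram associated to this matrix has two connected components: the simple roots {alpha_3, alpha_5, alpha_6} form a chain of 3 nodes with a double edge at one end; the terminal node there is the unique long simple root (C_3), and {alpha_1, alpha_2, alpha_4, alpha_7} form a chain of 2 nodes with a fork of two nodes at one end (D_4). A semisimple Lie algebra decomposes uniquely as the direct sum of simple ideals, one per connected component of its Dynkin diagram, so g ≅ C_3 ⊕ D_4 (dimension 21 + 28 = 49).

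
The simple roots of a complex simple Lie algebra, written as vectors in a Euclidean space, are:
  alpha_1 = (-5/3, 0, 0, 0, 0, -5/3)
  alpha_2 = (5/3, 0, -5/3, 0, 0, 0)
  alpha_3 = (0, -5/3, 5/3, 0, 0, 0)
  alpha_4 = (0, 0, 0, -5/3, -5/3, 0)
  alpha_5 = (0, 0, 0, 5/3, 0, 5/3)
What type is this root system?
A5

Compute the Cartan integers a_ij = 2(alpha_i, alpha_j)/(alpha_j, alpha_j); the resulting 5x5 Cartan matrix is
[[2, -1, 0, 0, -1], [-1, 2, -1, 0, 0], [0, -1, 2, 0, 0], [0, 0, 0, 2, -1], [-1, 0, 0, -1, 2]].
All simple roots have the same length, so the diagram is simply laced. The associated Dynkin diagram is a chain of 5 nodes with single edges (A_5), so the type is A_5 (the algebra sl(6)).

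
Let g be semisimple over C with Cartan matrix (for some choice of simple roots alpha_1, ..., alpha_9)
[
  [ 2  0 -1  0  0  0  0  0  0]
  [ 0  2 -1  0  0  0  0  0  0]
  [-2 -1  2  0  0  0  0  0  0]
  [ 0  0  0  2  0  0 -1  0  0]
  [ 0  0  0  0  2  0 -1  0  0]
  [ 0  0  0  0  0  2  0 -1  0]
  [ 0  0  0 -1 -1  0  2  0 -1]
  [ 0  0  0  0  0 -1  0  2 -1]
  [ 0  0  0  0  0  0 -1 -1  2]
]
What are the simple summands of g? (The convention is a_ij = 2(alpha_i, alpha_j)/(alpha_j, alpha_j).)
B_3 (so(7)) + D_6 (so(12))

The diagram associated to this matrix has two connected components: the simple roots {alpha_1, alpha_2, alpha_3} form a chain of 3 nodes with a double edge at one end; the terminal node there is the unique short simple root (B_3), and {alpha_4, alpha_5, alpha_6, alpha_7, alpha_8, alpha_9} form a chain of 4 nodes with a fork of two nodes at one end (D_6). A semisimple Lie algebra decomposes uniquely as the direct sum of simple ideals, one per connected component of its Dynkin diagram, so g ≅ B_3 ⊕ D_6 (dimension 21 + 66 = 87).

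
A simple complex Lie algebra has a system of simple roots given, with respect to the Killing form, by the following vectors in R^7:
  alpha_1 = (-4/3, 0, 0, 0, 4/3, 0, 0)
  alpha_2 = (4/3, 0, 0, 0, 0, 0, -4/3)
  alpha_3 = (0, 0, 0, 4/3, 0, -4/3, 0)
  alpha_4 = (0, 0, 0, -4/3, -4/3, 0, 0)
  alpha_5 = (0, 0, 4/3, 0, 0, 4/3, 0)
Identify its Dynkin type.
A_5

Compute the Cartan integers a_ij = 2(alpha_i, alpha_j)/(alpha_j, alpha_j); the resulting 5x5 Cartan matrix is
[[2, -1, 0, -1, 0], [-1, 2, 0, 0, 0], [0, 0, 2, -1, -1], [-1, 0, -1, 2, 0], [0, 0, -1, 0, 2]].
All simple roots have the same length, so the diagram is simply laced. The associated Dynkin diagram is a chain of 5 nodes with single edges (A_5), so the type is A_5 (the algebra sl(6)).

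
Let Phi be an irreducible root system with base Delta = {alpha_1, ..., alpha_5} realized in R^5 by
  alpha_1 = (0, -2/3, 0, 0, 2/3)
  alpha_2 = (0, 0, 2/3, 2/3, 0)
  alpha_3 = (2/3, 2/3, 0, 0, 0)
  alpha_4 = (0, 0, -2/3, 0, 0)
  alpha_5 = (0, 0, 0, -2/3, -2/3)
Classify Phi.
Compute the Cartan integers a_ij = 2(alpha_i, alpha_j)/(alpha_j, alpha_j); the resulting 5x5 Cartan matrix is
[[2, 0, -1, 0, -1], [0, 2, 0, -2, -1], [-1, 0, 2, 0, 0], [0, -1, 0, 2, 0], [-1, -1, 0, 0, 2]].
The roots have two lengths (squared-length ratio 2:1); the short ones are alpha_{4}. The associated Dynkin diagram is a chain of 5 nodes with a double edge at one end; the terminal node there is the unique short simple root (B_5), so the type is B_5 (the algebra so(11)).

B_5 (so(11))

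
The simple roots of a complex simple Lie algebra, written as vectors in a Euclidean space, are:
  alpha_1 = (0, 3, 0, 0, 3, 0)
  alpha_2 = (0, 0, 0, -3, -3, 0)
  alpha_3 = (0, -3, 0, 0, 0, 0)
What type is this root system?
type B_3

Compute the Cartan integers a_ij = 2(alpha_i, alpha_j)/(alpha_j, alpha_j); the resulting 3x3 Cartan matrix is
[[2, -1, -2], [-1, 2, 0], [-1, 0, 2]].
The roots have two lengths (squared-length ratio 2:1); the short ones are alpha_{3}. The associated Dynkin diagram is a chain of 3 nodes with a double edge at one end; the terminal node there is the unique short simple root (B_3), so the type is B_3 (the algebra so(7)).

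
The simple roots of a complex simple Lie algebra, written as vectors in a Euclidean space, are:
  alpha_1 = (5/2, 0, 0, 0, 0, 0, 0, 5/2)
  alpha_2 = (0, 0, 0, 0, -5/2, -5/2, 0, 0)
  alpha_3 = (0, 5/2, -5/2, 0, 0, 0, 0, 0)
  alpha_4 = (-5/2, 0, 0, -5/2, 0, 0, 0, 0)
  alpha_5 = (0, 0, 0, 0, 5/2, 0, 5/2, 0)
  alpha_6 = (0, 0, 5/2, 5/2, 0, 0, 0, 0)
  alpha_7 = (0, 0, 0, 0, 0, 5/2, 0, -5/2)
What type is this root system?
Compute the Cartan integers a_ij = 2(alpha_i, alpha_j)/(alpha_j, alpha_j); the resulting 7x7 Cartan matrix is
[[2, 0, 0, -1, 0, 0, -1], [0, 2, 0, 0, -1, 0, -1], [0, 0, 2, 0, 0, -1, 0], [-1, 0, 0, 2, 0, -1, 0], [0, -1, 0, 0, 2, 0, 0], [0, 0, -1, -1, 0, 2, 0], [-1, -1, 0, 0, 0, 0, 2]].
All simple roots have the same length, so the diagram is simply laced. The associated Dynkin diagram is a chain of 7 nodes with single edges (A_7), so the type is A_7 (the algebra sl(8)).

A_7 (sl(8))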